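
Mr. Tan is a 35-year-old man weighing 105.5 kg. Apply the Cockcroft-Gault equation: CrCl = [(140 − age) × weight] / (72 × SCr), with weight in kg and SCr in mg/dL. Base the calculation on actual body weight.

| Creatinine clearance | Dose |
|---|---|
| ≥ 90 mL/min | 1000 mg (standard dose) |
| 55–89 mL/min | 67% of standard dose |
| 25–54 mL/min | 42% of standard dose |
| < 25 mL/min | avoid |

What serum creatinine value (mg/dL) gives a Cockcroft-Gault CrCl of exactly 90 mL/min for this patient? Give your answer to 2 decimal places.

1.71 mg/dL

Standard dose requires CrCl ≥ 90 mL/min.
Set (140 − 35) × 105.5 / (72 × SCr) = 90
SCr = (140 − 35) × 105.5 / (72 × 90) = 1.709 mg/dL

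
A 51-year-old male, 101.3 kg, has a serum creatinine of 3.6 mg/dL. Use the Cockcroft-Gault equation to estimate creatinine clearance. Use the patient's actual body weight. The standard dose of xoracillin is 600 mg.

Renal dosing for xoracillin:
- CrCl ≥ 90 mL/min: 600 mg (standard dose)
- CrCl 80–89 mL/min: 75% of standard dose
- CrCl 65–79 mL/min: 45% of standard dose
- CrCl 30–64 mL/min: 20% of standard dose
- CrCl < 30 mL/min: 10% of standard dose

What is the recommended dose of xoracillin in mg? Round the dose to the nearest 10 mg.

120 mg

CrCl = (140 − 51) × 101.3 / (72 × 3.6) = 9015.7 / 259.20 ≈ 34.8 mL/min
CrCl ≈ 35 mL/min → bracket 30–64 mL/min.
20% of 600 mg = 120 mg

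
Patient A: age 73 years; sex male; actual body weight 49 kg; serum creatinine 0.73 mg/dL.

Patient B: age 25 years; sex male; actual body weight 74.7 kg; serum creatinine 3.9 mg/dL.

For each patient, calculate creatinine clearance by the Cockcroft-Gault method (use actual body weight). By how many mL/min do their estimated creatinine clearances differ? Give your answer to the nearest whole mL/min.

Patient A: CrCl = (140 − 73) × 49 / (72 × 0.73) = 3283.0 / 52.56 ≈ 62.5 mL/min
Patient B: CrCl = (140 − 25) × 74.7 / (72 × 3.9) = 8590.5 / 280.80 ≈ 30.6 mL/min
|62.5 − 30.6| = 31.9 mL/min

32 mL/min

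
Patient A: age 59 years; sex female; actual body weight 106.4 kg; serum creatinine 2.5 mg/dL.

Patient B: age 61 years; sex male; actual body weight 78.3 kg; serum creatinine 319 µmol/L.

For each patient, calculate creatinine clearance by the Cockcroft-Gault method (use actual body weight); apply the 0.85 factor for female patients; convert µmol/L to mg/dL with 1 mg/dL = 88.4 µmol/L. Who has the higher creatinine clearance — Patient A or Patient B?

Patient A

Patient A: CrCl = (140 − 59) × 106.4 / (72 × 2.5) × 0.85 = 8618.4 / 180.00 × 0.85 ≈ 40.7 mL/min
Patient B: SCr = 319 / 88.4 = 3.609 mg/dL
Patient B: CrCl = (140 − 61) × 78.3 / (72 × 3.609) = 6185.7 / 259.85 ≈ 23.8 mL/min
40.7 vs 23.8 mL/min → Patient A is higher.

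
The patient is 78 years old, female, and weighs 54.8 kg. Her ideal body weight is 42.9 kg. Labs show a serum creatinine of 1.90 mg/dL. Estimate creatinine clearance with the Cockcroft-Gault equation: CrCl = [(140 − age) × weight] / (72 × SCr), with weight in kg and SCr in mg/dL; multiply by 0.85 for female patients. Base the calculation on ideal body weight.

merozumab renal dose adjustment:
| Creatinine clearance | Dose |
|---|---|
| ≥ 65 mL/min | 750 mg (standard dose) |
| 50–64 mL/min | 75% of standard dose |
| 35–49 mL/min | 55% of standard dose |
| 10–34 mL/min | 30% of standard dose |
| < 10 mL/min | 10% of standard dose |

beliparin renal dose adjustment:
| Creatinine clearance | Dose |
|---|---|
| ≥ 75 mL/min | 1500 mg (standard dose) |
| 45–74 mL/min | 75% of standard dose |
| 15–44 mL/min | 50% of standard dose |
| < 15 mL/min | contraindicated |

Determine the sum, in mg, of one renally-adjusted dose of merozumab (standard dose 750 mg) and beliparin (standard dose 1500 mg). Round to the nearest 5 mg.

CrCl = (140 − 78) × 42.9 / (72 × 1.9) × 0.85 = 2659.8 / 136.80 × 0.85 ≈ 16.5 mL/min
CrCl ≈ 17 mL/min.
merozumab: 10–34 mL/min → 30% of 750 mg = 225 mg.
beliparin: 15–44 mL/min → 50% of 1500 mg = 750 mg.
Total = 225 + 750 = 975 mg.

975 mg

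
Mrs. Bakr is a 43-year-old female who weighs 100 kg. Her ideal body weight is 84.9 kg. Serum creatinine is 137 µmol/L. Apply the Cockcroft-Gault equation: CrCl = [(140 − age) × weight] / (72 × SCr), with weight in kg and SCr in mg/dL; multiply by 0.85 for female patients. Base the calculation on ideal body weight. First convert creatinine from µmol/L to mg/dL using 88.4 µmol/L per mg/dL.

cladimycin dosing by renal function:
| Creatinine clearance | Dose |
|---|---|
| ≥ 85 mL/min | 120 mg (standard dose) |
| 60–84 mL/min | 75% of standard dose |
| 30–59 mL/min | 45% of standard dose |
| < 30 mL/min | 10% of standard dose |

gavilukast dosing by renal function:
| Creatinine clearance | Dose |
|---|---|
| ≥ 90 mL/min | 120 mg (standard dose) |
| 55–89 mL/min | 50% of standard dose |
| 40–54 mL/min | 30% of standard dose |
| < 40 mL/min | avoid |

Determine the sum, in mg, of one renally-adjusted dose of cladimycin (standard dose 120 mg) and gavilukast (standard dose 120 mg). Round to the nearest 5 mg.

150 mg

SCr = 137 / 88.4 = 1.55 mg/dL
CrCl = (140 − 43) × 84.9 / (72 × 1.55) × 0.85 = 8235.3 / 111.60 × 0.85 ≈ 62.7 mL/min
CrCl ≈ 63 mL/min.
cladimycin: 60–84 mL/min → 75% of 120 mg = 90 mg.
gavilukast: 55–89 mL/min → 50% of 120 mg = 60 mg.
Total = 90 + 60 = 150 mg.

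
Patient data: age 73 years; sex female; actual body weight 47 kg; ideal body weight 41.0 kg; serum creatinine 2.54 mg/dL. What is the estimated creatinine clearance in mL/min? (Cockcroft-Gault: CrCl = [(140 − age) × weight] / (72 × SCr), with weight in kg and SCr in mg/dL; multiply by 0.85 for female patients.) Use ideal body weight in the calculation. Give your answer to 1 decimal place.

CrCl = (140 − 73) × 41 / (72 × 2.54) × 0.85 = 2747.0 / 182.88 × 0.85 ≈ 12.8 mL/min

12.8 mL/min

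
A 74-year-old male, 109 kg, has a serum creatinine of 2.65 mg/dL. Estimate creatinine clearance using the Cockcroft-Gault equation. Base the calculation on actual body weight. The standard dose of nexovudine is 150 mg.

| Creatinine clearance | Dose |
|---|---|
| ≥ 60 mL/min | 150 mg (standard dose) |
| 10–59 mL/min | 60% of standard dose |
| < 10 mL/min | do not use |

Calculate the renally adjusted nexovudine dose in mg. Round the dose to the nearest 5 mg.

90 mg

CrCl = (140 − 74) × 109 / (72 × 2.65) = 7194.0 / 190.80 ≈ 37.7 mL/min
CrCl ≈ 38 mL/min → bracket 10–59 mL/min.
60% of 150 mg = 90 mg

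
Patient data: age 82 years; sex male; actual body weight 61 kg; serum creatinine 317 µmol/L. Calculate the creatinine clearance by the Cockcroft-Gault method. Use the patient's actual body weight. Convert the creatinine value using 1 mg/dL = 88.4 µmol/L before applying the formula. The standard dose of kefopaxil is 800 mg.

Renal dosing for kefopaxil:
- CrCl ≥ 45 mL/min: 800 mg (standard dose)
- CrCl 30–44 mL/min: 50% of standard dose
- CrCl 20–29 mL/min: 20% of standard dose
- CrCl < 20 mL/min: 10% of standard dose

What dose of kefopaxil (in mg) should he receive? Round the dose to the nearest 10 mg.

SCr = 317 / 88.4 = 3.586 mg/dL
CrCl = (140 − 82) × 61 / (72 × 3.586) = 3538.0 / 258.19 ≈ 13.7 mL/min
CrCl ≈ 14 mL/min → bracket < 20 mL/min.
10% of 800 mg = 80 mg

80 mg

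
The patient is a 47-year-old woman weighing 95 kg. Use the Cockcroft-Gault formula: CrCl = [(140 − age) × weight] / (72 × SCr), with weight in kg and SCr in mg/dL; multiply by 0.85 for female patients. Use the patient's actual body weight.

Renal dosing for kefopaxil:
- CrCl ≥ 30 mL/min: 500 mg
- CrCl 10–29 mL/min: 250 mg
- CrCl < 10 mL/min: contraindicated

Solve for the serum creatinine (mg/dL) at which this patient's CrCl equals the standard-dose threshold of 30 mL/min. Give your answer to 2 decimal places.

3.48 mg/dL

Standard dose requires CrCl ≥ 30 mL/min.
Set (140 − 47) × 95 × 0.85 / (72 × SCr) = 30
SCr = (140 − 47) × 95 × 0.85 / (72 × 30) = 3.477 mg/dL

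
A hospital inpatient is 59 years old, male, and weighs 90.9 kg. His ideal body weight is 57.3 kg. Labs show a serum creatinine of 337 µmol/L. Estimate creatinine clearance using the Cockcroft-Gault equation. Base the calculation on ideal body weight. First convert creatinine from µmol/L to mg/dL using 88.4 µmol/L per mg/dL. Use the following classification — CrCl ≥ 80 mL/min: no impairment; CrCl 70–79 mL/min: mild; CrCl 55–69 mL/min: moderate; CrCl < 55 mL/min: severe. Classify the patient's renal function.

SCr = 337 / 88.4 = 3.812 mg/dL
CrCl = (140 − 59) × 57.3 / (72 × 3.812) = 4641.3 / 274.46 ≈ 16.9 mL/min
17 mL/min falls in the 'severe' range.

severe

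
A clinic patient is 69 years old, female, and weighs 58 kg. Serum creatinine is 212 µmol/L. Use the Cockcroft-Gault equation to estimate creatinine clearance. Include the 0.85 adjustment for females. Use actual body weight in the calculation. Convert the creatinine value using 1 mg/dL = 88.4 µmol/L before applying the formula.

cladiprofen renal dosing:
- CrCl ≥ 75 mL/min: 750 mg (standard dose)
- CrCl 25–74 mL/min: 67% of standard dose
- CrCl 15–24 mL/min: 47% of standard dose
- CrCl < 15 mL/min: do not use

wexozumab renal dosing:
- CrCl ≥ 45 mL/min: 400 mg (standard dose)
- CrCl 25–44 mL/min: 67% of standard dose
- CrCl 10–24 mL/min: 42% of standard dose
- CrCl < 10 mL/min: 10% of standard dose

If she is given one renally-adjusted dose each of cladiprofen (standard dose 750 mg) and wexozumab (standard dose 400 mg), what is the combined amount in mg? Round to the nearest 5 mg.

520 mg

SCr = 212 / 88.4 = 2.398 mg/dL
CrCl = (140 − 69) × 58 / (72 × 2.398) × 0.85 = 4118.0 / 172.66 × 0.85 ≈ 20.3 mL/min
CrCl ≈ 20 mL/min.
cladiprofen: 15–24 mL/min → 47% of 750 mg = 352.5 mg.
wexozumab: 10–24 mL/min → 42% of 400 mg = 168 mg.
Total = 352.5 + 168 = 520.5 mg.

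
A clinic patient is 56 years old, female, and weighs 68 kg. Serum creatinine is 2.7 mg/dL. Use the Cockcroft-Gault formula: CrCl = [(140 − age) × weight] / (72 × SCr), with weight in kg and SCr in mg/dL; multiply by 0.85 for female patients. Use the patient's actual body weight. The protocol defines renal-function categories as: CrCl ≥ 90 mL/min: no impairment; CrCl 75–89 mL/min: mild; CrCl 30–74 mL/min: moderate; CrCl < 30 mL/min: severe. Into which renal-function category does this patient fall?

severe

CrCl = (140 − 56) × 68 / (72 × 2.7) × 0.85 = 5712.0 / 194.40 × 0.85 ≈ 25.0 mL/min
25 mL/min falls in the 'severe' range.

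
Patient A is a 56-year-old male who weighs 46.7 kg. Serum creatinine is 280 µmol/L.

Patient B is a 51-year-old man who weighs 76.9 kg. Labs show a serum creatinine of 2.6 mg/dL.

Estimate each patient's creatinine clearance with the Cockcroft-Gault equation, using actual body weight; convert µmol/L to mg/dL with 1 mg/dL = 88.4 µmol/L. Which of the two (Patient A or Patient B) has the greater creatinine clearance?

Patient A: SCr = 280 / 88.4 = 3.167 mg/dL
Patient A: CrCl = (140 − 56) × 46.7 / (72 × 3.167) = 3922.8 / 228.02 ≈ 17.2 mL/min
Patient B: CrCl = (140 − 51) × 76.9 / (72 × 2.6) = 6844.1 / 187.20 ≈ 36.6 mL/min
17.2 vs 36.6 mL/min → Patient B is higher.

Patient B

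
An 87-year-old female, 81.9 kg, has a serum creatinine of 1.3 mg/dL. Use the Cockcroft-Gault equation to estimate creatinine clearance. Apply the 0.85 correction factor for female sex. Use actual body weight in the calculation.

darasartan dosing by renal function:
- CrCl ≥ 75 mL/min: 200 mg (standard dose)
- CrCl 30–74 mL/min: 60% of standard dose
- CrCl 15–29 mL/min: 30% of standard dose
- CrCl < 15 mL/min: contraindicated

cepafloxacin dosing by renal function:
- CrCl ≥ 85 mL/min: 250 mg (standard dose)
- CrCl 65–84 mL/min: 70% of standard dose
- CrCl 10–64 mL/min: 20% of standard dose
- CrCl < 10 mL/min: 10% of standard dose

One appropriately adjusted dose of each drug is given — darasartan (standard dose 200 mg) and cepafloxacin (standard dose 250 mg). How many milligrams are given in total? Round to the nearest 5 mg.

CrCl = (140 − 87) × 81.9 / (72 × 1.3) × 0.85 = 4340.7 / 93.60 × 0.85 ≈ 39.4 mL/min
CrCl ≈ 39 mL/min.
darasartan: 30–74 mL/min → 60% of 200 mg = 120 mg.
cepafloxacin: 10–64 mL/min → 20% of 250 mg = 50 mg.
Total = 120 + 50 = 170 mg.

170 mg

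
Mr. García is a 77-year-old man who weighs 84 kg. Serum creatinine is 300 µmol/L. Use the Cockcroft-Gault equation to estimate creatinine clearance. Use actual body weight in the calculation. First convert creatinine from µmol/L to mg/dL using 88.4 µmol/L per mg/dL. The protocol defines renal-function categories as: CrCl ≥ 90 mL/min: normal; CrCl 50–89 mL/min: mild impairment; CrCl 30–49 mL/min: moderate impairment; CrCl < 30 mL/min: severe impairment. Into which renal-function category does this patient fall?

SCr = 300 / 88.4 = 3.394 mg/dL
CrCl = (140 − 77) × 84 / (72 × 3.394) = 5292.0 / 244.37 ≈ 21.7 mL/min
22 mL/min falls in the 'severe impairment' range.

severe impairment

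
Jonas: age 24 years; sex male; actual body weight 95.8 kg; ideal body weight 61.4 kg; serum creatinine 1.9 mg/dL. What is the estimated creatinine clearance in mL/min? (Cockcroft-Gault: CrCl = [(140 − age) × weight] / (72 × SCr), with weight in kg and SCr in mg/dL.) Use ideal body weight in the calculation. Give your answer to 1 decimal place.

52.1 mL/min

CrCl = (140 − 24) × 61.4 / (72 × 1.9) = 7122.4 / 136.80 ≈ 52.1 mL/min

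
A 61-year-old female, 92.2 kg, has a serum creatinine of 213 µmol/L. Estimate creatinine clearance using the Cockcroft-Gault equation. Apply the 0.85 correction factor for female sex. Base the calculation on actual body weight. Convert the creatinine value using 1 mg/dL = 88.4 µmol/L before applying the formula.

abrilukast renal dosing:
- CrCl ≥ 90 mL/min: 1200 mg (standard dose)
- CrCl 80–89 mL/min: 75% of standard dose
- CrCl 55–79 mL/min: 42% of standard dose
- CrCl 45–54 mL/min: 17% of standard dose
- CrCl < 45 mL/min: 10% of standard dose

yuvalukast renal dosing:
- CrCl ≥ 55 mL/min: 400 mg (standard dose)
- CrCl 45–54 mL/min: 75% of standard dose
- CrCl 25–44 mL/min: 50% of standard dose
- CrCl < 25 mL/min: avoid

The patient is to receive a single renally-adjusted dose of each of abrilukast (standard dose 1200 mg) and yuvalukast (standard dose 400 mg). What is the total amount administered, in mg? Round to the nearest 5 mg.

320 mg

SCr = 213 / 88.4 = 2.41 mg/dL
CrCl = (140 − 61) × 92.2 / (72 × 2.41) × 0.85 = 7283.8 / 173.52 × 0.85 ≈ 35.7 mL/min
CrCl ≈ 36 mL/min.
abrilukast: < 45 mL/min → 10% of 1200 mg = 120 mg.
yuvalukast: 25–44 mL/min → 50% of 400 mg = 200 mg.
Total = 120 + 200 = 320 mg.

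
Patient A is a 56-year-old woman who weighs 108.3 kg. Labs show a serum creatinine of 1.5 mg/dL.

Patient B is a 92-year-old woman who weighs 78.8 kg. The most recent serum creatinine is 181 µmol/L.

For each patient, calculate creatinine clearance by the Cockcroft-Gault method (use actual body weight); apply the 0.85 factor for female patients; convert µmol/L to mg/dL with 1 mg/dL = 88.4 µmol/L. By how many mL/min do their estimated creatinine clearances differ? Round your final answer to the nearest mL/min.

50 mL/min

Patient A: CrCl = (140 − 56) × 108.3 / (72 × 1.5) × 0.85 = 9097.2 / 108.00 × 0.85 ≈ 71.6 mL/min
Patient B: SCr = 181 / 88.4 = 2.048 mg/dL
Patient B: CrCl = (140 − 92) × 78.8 / (72 × 2.048) × 0.85 = 3782.4 / 147.46 × 0.85 ≈ 21.8 mL/min
|71.6 − 21.8| = 49.8 mL/min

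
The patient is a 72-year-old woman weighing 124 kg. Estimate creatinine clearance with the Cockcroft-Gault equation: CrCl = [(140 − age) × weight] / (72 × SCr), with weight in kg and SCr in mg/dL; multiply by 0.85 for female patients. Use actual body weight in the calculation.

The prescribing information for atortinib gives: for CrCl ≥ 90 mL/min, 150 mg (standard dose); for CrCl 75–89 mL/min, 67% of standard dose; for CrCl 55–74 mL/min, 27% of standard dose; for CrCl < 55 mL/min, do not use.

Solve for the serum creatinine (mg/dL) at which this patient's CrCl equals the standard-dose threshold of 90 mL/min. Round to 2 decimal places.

1.11 mg/dL

Standard dose requires CrCl ≥ 90 mL/min.
Set (140 − 72) × 124 × 0.85 / (72 × SCr) = 90
SCr = (140 − 72) × 124 × 0.85 / (72 × 90) = 1.106 mg/dL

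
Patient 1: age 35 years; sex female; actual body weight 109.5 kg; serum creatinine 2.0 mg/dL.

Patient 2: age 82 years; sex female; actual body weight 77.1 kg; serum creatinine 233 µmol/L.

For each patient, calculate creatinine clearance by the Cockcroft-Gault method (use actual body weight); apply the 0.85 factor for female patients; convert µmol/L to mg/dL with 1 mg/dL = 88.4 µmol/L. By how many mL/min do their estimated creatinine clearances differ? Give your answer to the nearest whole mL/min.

Patient 1: CrCl = (140 − 35) × 109.5 / (72 × 2) × 0.85 = 11497.5 / 144.00 × 0.85 ≈ 67.9 mL/min
Patient 2: SCr = 233 / 88.4 = 2.636 mg/dL
Patient 2: CrCl = (140 − 82) × 77.1 / (72 × 2.636) × 0.85 = 4471.8 / 189.79 × 0.85 ≈ 20.0 mL/min
|67.9 − 20.0| = 47.9 mL/min

48 mL/min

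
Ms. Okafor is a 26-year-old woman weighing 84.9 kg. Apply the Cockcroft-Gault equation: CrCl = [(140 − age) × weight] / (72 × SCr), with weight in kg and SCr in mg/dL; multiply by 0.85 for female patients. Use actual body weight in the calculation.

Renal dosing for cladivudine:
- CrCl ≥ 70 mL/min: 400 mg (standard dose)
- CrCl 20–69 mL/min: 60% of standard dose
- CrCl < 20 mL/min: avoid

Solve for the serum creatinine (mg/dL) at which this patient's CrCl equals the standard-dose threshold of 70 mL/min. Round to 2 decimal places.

1.63 mg/dL

Standard dose requires CrCl ≥ 70 mL/min.
Set (140 − 26) × 84.9 × 0.85 / (72 × SCr) = 70
SCr = (140 − 26) × 84.9 × 0.85 / (72 × 70) = 1.632 mg/dL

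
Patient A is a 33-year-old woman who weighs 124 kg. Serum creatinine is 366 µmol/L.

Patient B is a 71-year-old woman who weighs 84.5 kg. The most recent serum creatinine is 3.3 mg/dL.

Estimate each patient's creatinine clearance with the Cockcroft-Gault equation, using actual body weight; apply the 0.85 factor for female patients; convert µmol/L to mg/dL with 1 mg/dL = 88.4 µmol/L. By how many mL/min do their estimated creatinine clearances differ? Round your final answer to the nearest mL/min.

Patient A: SCr = 366 / 88.4 = 4.14 mg/dL
Patient A: CrCl = (140 − 33) × 124 / (72 × 4.14) × 0.85 = 13268.0 / 298.08 × 0.85 ≈ 37.8 mL/min
Patient B: CrCl = (140 − 71) × 84.5 / (72 × 3.3) × 0.85 = 5830.5 / 237.60 × 0.85 ≈ 20.9 mL/min
|37.8 − 20.9| = 16.9 mL/min

17 mL/min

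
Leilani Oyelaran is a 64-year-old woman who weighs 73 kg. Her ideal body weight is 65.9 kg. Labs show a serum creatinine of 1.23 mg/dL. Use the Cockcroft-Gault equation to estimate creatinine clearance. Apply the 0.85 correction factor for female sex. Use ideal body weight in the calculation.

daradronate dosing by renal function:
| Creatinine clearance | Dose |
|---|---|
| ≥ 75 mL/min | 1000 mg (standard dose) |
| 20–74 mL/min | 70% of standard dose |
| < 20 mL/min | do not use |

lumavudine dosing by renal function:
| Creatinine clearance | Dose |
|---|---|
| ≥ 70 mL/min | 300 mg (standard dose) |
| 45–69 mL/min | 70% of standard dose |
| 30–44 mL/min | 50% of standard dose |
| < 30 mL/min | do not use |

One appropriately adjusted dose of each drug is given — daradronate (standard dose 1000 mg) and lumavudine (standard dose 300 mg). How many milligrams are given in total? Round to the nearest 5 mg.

CrCl = (140 − 64) × 65.9 / (72 × 1.23) × 0.85 = 5008.4 / 88.56 × 0.85 ≈ 48.1 mL/min
CrCl ≈ 48 mL/min.
daradronate: 20–74 mL/min → 70% of 1000 mg = 700 mg.
lumavudine: 45–69 mL/min → 70% of 300 mg = 210 mg.
Total = 700 + 210 = 910 mg.

910 mg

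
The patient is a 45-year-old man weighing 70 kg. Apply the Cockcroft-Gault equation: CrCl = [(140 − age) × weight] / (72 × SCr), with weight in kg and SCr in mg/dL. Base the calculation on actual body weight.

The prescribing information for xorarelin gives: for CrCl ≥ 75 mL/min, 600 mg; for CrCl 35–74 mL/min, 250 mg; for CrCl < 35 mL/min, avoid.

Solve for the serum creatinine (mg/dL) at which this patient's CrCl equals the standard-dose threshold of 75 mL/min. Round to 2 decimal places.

1.23 mg/dL

Standard dose requires CrCl ≥ 75 mL/min.
Set (140 − 45) × 70 / (72 × SCr) = 75
SCr = (140 − 45) × 70 / (72 × 75) = 1.231 mg/dL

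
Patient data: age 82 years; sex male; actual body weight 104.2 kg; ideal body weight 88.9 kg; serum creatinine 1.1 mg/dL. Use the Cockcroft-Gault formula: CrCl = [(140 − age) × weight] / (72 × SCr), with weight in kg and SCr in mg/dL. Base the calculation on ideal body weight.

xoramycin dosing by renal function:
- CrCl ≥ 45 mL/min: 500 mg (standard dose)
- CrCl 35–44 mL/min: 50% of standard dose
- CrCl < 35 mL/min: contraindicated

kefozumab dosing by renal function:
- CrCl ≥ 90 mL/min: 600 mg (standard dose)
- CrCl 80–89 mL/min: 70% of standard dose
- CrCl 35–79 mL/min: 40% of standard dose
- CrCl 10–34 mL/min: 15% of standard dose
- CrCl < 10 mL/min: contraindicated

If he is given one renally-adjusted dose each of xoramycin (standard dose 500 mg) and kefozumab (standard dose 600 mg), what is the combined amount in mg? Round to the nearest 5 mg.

CrCl = (140 − 82) × 88.9 / (72 × 1.1) = 5156.2 / 79.20 ≈ 65.1 mL/min
CrCl ≈ 65 mL/min.
xoramycin: ≥ 45 mL/min → 100% of 500 mg = 500 mg.
kefozumab: 35–79 mL/min → 40% of 600 mg = 240 mg.
Total = 500 + 240 = 740 mg.

740 mg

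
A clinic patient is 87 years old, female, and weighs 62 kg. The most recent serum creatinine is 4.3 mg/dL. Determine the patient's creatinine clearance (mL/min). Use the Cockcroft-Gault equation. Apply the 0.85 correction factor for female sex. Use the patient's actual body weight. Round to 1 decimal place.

CrCl = (140 − 87) × 62 / (72 × 4.3) × 0.85 = 3286.0 / 309.60 × 0.85 ≈ 9.0 mL/min

9.0 mL/min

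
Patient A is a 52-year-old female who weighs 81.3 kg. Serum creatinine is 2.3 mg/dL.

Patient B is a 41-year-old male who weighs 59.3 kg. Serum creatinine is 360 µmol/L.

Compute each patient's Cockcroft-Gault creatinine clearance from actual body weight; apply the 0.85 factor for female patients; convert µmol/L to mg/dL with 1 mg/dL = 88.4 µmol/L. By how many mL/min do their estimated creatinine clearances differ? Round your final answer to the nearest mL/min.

Patient A: CrCl = (140 − 52) × 81.3 / (72 × 2.3) × 0.85 = 7154.4 / 165.60 × 0.85 ≈ 36.7 mL/min
Patient B: SCr = 360 / 88.4 = 4.072 mg/dL
Patient B: CrCl = (140 − 41) × 59.3 / (72 × 4.072) = 5870.7 / 293.18 ≈ 20.0 mL/min
|36.7 − 20.0| = 16.7 mL/min

17 mL/min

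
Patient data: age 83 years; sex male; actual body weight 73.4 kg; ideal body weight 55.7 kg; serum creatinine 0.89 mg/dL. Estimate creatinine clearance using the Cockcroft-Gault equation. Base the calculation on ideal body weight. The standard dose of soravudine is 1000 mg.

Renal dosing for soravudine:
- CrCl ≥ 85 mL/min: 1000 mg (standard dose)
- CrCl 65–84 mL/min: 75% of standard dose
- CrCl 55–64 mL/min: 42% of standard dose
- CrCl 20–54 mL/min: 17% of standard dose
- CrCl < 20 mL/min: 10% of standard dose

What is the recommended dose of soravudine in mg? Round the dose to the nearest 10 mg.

170 mg

CrCl = (140 − 83) × 55.7 / (72 × 0.89) = 3174.9 / 64.08 ≈ 49.5 mL/min
CrCl ≈ 50 mL/min → bracket 20–54 mL/min.
17% of 1000 mg = 170 mg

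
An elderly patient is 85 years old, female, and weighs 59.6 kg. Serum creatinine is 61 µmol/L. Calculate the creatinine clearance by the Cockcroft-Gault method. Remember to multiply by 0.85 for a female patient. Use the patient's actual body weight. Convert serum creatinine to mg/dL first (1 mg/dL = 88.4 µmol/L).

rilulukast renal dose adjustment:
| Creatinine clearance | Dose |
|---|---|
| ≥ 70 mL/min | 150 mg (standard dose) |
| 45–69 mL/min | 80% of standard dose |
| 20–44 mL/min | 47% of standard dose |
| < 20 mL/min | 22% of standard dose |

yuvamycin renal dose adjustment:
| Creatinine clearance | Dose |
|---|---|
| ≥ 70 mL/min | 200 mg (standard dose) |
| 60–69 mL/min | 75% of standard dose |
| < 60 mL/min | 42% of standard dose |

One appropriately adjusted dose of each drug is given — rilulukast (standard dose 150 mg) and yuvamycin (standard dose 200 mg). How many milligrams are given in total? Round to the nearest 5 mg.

205 mg

SCr = 61 / 88.4 = 0.69 mg/dL
CrCl = (140 − 85) × 59.6 / (72 × 0.69) × 0.85 = 3278.0 / 49.68 × 0.85 ≈ 56.1 mL/min
CrCl ≈ 56 mL/min.
rilulukast: 45–69 mL/min → 80% of 150 mg = 120 mg.
yuvamycin: < 60 mL/min → 42% of 200 mg = 84 mg.
Total = 120 + 84 = 204 mg.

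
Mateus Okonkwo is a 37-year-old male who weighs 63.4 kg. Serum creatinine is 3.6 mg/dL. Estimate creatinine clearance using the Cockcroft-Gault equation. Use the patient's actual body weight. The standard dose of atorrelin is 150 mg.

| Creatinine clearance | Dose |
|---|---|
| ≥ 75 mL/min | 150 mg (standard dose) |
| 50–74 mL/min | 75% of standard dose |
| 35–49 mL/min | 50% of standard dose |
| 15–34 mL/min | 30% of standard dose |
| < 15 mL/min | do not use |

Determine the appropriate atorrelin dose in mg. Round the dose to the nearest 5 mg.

CrCl = (140 − 37) × 63.4 / (72 × 3.6) = 6530.2 / 259.20 ≈ 25.2 mL/min
CrCl ≈ 25 mL/min → bracket 15–34 mL/min.
30% of 150 mg = 45 mg

45 mg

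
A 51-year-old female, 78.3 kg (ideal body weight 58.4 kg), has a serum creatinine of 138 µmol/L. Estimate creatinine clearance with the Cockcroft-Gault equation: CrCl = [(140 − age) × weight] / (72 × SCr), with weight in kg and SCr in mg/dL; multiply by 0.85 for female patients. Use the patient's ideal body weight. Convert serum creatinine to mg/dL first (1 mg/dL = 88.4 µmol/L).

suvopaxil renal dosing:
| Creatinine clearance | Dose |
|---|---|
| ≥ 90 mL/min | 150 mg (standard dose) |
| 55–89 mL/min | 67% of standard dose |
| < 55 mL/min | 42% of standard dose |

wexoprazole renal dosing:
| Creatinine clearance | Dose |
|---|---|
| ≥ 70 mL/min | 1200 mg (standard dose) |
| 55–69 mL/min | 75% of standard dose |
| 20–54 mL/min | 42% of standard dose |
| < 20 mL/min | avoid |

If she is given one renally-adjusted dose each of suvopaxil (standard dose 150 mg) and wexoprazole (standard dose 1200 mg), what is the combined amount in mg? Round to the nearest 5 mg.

565 mg

SCr = 138 / 88.4 = 1.561 mg/dL
CrCl = (140 − 51) × 58.4 / (72 × 1.561) × 0.85 = 5197.6 / 112.39 × 0.85 ≈ 39.3 mL/min
CrCl ≈ 39 mL/min.
suvopaxil: < 55 mL/min → 42% of 150 mg = 63 mg.
wexoprazole: 20–54 mL/min → 42% of 1200 mg = 504 mg.
Total = 63 + 504 = 567 mg.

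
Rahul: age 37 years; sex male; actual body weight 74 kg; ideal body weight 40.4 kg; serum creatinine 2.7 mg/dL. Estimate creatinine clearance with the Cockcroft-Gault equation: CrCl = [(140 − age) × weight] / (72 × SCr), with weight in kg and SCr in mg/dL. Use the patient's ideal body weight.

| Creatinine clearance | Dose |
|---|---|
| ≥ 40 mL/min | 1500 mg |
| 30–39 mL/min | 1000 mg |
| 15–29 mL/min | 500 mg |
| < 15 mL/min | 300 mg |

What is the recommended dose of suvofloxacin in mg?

CrCl = (140 − 37) × 40.4 / (72 × 2.7) = 4161.2 / 194.40 ≈ 21.4 mL/min
CrCl ≈ 21 mL/min → bracket 15–29 mL/min.
Dose for this bracket: 500 mg.

500 mg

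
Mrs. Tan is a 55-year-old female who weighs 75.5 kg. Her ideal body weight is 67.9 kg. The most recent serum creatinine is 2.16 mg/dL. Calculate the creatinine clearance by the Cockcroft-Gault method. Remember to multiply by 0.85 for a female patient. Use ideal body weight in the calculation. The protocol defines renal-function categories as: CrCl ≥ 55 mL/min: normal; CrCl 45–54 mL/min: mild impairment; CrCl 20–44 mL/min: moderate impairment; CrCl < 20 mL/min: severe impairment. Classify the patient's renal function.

CrCl = (140 − 55) × 67.9 / (72 × 2.16) × 0.85 = 5771.5 / 155.52 × 0.85 ≈ 31.5 mL/min
32 mL/min falls in the 'moderate impairment' range.

moderate impairment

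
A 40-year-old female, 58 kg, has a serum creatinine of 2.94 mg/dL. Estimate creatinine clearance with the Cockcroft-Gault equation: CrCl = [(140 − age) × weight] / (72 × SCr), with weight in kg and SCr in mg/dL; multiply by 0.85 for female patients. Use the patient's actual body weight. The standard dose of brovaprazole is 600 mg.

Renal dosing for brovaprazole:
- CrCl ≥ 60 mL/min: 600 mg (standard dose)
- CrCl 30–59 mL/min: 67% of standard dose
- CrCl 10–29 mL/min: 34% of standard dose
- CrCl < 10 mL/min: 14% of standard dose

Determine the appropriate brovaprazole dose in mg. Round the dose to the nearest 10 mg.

CrCl = (140 − 40) × 58 / (72 × 2.94) × 0.85 = 5800.0 / 211.68 × 0.85 ≈ 23.3 mL/min
CrCl ≈ 23 mL/min → bracket 10–29 mL/min.
34% of 600 mg = 204 mg → 200 mg

200 mg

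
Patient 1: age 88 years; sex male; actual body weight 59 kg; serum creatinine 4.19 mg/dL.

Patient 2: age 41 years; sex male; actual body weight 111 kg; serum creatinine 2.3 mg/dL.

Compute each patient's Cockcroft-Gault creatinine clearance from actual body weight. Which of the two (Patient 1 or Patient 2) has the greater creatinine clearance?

Patient 2

Patient 1: CrCl = (140 − 88) × 59 / (72 × 4.19) = 3068.0 / 301.68 ≈ 10.2 mL/min
Patient 2: CrCl = (140 − 41) × 111 / (72 × 2.3) = 10989.0 / 165.60 ≈ 66.4 mL/min
10.2 vs 66.4 mL/min → Patient 2 is higher.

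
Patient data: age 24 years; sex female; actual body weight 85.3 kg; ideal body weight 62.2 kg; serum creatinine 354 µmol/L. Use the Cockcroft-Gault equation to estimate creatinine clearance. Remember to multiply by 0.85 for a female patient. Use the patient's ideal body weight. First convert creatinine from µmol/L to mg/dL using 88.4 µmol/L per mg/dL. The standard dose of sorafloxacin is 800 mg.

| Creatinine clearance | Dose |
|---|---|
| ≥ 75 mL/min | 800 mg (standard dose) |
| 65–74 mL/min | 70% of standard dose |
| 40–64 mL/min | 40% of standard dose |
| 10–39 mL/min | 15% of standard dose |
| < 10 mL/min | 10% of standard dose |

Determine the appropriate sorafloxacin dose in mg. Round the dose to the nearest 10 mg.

SCr = 354 / 88.4 = 4.005 mg/dL
CrCl = (140 − 24) × 62.2 / (72 × 4.005) × 0.85 = 7215.2 / 288.36 × 0.85 ≈ 21.3 mL/min
CrCl ≈ 21 mL/min → bracket 10–39 mL/min.
15% of 800 mg = 120 mg

120 mg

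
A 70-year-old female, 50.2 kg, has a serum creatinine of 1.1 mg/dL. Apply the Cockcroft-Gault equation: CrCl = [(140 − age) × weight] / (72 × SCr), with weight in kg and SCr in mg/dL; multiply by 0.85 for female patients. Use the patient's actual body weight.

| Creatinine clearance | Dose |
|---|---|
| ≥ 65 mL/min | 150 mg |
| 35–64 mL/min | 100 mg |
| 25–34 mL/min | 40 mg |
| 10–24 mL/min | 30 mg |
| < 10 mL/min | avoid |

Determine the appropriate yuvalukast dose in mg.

100 mg

CrCl = (140 − 70) × 50.2 / (72 × 1.1) × 0.85 = 3514.0 / 79.20 × 0.85 ≈ 37.7 mL/min
CrCl ≈ 38 mL/min → bracket 35–64 mL/min.
Dose for this bracket: 100 mg.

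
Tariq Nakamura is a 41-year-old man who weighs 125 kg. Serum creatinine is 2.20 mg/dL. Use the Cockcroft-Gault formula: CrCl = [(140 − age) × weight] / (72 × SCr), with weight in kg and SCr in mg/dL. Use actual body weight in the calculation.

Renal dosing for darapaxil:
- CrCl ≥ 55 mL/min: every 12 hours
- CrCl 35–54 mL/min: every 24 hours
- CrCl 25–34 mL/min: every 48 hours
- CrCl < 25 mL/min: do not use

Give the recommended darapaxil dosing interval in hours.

CrCl = (140 − 41) × 125 / (72 × 2.2) = 12375.0 / 158.40 ≈ 78.1 mL/min
CrCl ≈ 78 mL/min → bracket ≥ 55 mL/min → every 12 hours.

every 12 hours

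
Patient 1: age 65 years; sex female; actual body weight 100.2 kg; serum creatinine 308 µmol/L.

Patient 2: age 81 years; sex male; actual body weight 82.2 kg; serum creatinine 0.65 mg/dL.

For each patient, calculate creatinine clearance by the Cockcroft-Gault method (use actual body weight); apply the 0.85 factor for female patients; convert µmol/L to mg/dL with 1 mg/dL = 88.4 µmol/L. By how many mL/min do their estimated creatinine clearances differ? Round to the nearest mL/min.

Patient 1: SCr = 308 / 88.4 = 3.484 mg/dL
Patient 1: CrCl = (140 − 65) × 100.2 / (72 × 3.484) × 0.85 = 7515.0 / 250.85 × 0.85 ≈ 25.5 mL/min
Patient 2: CrCl = (140 − 81) × 82.2 / (72 × 0.65) = 4849.8 / 46.80 ≈ 103.6 mL/min
|25.5 − 103.6| = 78.1 mL/min

78 mL/min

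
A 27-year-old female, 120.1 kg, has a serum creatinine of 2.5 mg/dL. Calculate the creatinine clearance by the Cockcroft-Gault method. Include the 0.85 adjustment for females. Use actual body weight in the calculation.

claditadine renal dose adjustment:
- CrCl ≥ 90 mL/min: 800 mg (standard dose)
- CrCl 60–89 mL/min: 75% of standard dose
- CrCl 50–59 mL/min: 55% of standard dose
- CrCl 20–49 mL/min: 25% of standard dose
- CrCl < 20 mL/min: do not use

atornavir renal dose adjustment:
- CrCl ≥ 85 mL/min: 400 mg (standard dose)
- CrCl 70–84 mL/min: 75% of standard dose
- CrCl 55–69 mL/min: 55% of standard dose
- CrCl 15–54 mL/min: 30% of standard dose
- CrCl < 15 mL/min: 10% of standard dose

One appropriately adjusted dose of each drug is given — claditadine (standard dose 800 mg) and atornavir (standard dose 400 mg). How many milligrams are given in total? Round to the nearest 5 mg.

CrCl = (140 − 27) × 120.1 / (72 × 2.5) × 0.85 = 13571.3 / 180.00 × 0.85 ≈ 64.1 mL/min
CrCl ≈ 64 mL/min.
claditadine: 60–89 mL/min → 75% of 800 mg = 600 mg.
atornavir: 55–69 mL/min → 55% of 400 mg = 220 mg.
Total = 600 + 220 = 820 mg.

820 mg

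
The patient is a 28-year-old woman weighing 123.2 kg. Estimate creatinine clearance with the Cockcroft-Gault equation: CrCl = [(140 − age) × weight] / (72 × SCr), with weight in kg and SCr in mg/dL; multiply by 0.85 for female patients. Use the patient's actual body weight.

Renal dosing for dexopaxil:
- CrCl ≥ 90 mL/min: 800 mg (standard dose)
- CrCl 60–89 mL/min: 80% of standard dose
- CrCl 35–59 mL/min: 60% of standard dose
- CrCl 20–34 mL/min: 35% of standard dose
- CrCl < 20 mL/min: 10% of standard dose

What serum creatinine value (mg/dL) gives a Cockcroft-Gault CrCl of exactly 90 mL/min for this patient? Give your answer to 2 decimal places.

Standard dose requires CrCl ≥ 90 mL/min.
Set (140 − 28) × 123.2 × 0.85 / (72 × SCr) = 90
SCr = (140 − 28) × 123.2 × 0.85 / (72 × 90) = 1.810 mg/dL

1.81 mg/dL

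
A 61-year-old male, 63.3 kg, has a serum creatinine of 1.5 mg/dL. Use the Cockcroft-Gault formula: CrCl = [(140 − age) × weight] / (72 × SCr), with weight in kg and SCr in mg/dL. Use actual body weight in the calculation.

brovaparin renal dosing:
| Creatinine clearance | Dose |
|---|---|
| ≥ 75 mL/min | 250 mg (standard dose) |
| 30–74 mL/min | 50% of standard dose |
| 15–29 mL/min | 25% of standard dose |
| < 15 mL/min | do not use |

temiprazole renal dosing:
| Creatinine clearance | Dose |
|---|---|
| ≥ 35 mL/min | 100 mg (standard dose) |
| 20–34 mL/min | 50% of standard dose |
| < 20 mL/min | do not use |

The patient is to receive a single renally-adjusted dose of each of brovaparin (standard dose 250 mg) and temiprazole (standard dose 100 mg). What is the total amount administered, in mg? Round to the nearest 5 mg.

225 mg

CrCl = (140 − 61) × 63.3 / (72 × 1.5) = 5000.7 / 108.00 ≈ 46.3 mL/min
CrCl ≈ 46 mL/min.
brovaparin: 30–74 mL/min → 50% of 250 mg = 125 mg.
temiprazole: ≥ 35 mL/min → 100% of 100 mg = 100 mg.
Total = 125 + 100 = 225 mg.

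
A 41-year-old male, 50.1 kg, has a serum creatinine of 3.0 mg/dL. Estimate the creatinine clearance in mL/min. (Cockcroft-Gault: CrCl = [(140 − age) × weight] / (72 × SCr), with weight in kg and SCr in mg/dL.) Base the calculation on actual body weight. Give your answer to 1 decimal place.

CrCl = (140 − 41) × 50.1 / (72 × 3) = 4959.9 / 216.00 ≈ 23.0 mL/min

23.0 mL/min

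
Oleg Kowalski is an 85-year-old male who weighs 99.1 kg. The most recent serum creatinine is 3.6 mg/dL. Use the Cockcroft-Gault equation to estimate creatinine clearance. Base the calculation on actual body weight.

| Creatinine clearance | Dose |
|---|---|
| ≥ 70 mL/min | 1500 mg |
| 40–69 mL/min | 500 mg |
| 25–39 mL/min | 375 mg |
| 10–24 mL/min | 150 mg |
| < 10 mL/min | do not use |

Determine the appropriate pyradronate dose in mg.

CrCl = (140 − 85) × 99.1 / (72 × 3.6) = 5450.5 / 259.20 ≈ 21.0 mL/min
CrCl ≈ 21 mL/min → bracket 10–24 mL/min.
Dose for this bracket: 150 mg.

150 mg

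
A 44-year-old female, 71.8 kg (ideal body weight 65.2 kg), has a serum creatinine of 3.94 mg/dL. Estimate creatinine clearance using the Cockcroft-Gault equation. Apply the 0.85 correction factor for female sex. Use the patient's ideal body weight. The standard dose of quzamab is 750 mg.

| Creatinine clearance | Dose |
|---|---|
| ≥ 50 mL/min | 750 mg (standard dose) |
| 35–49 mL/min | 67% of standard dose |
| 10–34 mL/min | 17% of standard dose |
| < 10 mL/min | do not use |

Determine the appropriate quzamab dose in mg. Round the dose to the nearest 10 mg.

CrCl = (140 − 44) × 65.2 / (72 × 3.94) × 0.85 = 6259.2 / 283.68 × 0.85 ≈ 18.8 mL/min
CrCl ≈ 19 mL/min → bracket 10–34 mL/min.
17% of 750 mg = 127.5 mg → 130 mg

130 mg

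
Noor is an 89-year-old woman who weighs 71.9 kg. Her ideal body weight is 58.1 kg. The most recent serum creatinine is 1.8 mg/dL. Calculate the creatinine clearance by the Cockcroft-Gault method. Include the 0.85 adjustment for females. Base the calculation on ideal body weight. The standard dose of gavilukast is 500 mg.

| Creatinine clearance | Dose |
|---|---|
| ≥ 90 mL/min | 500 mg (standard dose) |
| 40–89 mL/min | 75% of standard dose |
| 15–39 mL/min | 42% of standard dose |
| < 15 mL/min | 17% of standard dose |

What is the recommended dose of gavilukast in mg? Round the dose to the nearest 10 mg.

210 mg

CrCl = (140 − 89) × 58.1 / (72 × 1.8) × 0.85 = 2963.1 / 129.60 × 0.85 ≈ 19.4 mL/min
CrCl ≈ 19 mL/min → bracket 15–39 mL/min.
42% of 500 mg = 210 mg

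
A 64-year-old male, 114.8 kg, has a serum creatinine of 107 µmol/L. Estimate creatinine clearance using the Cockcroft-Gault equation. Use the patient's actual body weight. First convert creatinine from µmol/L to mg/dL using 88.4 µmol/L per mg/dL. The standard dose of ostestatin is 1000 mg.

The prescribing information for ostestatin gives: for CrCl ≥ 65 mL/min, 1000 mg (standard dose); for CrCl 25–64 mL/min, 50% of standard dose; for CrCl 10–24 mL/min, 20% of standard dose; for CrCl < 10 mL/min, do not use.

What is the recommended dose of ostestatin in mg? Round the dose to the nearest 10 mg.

SCr = 107 / 88.4 = 1.21 mg/dL
CrCl = (140 − 64) × 114.8 / (72 × 1.21) = 8724.8 / 87.12 ≈ 100.1 mL/min
CrCl ≈ 100 mL/min → bracket ≥ 65 mL/min.
100% of 1000 mg = 1000 mg

1000 mg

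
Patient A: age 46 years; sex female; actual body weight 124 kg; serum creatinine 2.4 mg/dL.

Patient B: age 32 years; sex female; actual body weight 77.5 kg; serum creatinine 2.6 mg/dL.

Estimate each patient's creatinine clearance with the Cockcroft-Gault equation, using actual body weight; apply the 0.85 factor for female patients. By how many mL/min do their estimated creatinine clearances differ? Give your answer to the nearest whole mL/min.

19 mL/min

Patient A: CrCl = (140 − 46) × 124 / (72 × 2.4) × 0.85 = 11656.0 / 172.80 × 0.85 ≈ 57.3 mL/min
Patient B: CrCl = (140 − 32) × 77.5 / (72 × 2.6) × 0.85 = 8370.0 / 187.20 × 0.85 ≈ 38.0 mL/min
|57.3 − 38.0| = 19.3 mL/min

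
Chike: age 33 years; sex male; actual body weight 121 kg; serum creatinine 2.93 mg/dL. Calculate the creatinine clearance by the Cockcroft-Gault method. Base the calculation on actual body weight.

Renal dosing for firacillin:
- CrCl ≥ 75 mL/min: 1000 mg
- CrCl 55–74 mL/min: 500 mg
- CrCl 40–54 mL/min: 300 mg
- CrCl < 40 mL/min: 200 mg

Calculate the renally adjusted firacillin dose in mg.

500 mg

CrCl = (140 − 33) × 121 / (72 × 2.93) = 12947.0 / 210.96 ≈ 61.4 mL/min
CrCl ≈ 61 mL/min → bracket 55–74 mL/min.
Dose for this bracket: 500 mg.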